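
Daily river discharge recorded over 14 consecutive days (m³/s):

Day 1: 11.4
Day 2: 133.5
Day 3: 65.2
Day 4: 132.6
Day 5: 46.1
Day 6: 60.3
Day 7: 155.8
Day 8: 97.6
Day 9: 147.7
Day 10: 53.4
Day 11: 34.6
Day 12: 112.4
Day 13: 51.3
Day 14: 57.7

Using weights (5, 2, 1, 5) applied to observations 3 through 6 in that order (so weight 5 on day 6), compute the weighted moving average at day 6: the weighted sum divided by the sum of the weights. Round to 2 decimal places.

Weighted sum: 5·65.2 + 2·132.6 + 1·46.1 + 5·60.3 = 326.0 + 265.2 + 46.1 + 301.5 = 938.8
Weight total: 5 + 2 + 1 + 5 = 13
WMA = 938.8 / 13 = 72.22

72.22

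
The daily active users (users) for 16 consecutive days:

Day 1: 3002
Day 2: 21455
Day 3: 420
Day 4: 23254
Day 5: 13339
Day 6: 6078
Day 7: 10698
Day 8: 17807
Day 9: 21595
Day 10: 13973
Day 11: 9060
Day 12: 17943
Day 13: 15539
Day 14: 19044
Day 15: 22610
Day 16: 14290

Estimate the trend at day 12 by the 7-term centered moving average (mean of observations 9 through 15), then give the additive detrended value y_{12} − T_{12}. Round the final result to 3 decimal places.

Trend T_12 = (21595 + 13973 + 9060 + 17943 + 15539 + 19044 + 22610) / 7 = 119764/7 = 17109.14286
Detrended value: 17943 − 17109.14286 = 833.857

833.857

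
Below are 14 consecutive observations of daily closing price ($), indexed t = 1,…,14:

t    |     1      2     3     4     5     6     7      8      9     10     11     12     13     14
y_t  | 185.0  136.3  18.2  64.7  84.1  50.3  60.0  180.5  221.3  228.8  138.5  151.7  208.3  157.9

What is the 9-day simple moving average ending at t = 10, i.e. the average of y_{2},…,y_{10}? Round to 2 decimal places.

116.02

Sum of periods 2–10: 136.3 + 18.2 + 64.7 + 84.1 + 50.3 + 60.0 + 180.5 + 221.3 + 228.8 = 1044.2
Divide by 9: 1044.2 / 9 = 116.02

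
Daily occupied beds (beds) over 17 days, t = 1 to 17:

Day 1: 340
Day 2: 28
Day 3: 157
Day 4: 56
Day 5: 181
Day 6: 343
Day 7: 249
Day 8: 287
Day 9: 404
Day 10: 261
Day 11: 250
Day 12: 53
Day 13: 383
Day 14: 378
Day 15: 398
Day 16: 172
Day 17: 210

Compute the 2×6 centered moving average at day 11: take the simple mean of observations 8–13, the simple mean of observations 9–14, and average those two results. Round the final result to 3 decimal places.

280.583

Sum over 8–13: 287 + 404 + 261 + 250 + 53 + 383 = 1638
Sum over 9–14: 404 + 261 + 250 + 53 + 383 + 378 = 1729
CMA at t=11 = (1638 + 1729) / (2·6) = 3367 / 12 = 280.583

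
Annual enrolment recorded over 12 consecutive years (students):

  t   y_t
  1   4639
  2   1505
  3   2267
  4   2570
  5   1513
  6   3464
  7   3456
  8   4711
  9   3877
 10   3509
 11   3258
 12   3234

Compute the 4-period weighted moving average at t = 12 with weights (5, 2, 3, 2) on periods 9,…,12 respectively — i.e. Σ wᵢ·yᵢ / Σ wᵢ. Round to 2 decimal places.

3553.75

Weighted sum: 5·3877 + 2·3509 + 3·3258 + 2·3234 = 19385 + 7018 + 9774 + 6468 = 42645
Weight total: 5 + 2 + 3 + 2 = 12
WMA = 42645 / 12 = 3553.75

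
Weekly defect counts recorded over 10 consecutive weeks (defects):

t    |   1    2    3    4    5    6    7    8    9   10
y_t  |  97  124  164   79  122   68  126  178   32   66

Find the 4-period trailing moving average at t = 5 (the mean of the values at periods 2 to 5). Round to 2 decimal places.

Sum of periods 2–5: 124 + 164 + 79 + 122 = 489
Divide by 4: 489 / 4 = 122.25

122.25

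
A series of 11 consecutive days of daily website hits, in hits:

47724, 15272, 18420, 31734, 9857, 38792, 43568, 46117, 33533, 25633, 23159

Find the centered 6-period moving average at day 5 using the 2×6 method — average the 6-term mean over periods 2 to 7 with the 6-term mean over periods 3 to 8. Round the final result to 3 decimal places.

28844.250

Sum over 2–7: 15272 + 18420 + 31734 + 9857 + 38792 + 43568 = 157643
Sum over 3–8: 18420 + 31734 + 9857 + 38792 + 43568 + 46117 = 188488
CMA at t=5 = (157643 + 188488) / (2·6) = 346131 / 12 = 28844.250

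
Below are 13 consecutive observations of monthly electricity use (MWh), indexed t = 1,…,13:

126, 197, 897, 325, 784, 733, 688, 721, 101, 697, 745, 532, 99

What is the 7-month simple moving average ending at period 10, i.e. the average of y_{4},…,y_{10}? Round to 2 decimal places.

578.43

Sum of periods 4–10: 325 + 784 + 733 + 688 + 721 + 101 + 697 = 4049
Divide by 7: 4049 / 7 = 578.43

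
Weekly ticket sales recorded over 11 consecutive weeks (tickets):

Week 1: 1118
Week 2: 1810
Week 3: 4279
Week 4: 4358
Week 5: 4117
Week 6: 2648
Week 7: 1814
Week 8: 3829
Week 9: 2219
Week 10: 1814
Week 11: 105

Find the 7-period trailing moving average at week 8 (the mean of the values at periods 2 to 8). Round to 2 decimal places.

3265.00

Sum of periods 2–8: 1810 + 4279 + 4358 + 4117 + 2648 + 1814 + 3829 = 22855
Divide by 7: 22855 / 7 = 3265.00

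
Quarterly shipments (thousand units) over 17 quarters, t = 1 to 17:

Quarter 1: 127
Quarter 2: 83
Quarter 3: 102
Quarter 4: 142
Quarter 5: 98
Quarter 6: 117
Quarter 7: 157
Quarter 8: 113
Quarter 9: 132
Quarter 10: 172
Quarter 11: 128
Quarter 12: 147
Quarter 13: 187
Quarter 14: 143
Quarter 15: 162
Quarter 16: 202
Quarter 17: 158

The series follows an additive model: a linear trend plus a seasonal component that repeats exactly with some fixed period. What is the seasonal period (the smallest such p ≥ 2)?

First differences y_{t+1} − y_t: -44, 19, 40, -44, 19, 40, -44, 19, …
The difference pattern repeats every 3 terms and not for any smaller step, so p = 3.

3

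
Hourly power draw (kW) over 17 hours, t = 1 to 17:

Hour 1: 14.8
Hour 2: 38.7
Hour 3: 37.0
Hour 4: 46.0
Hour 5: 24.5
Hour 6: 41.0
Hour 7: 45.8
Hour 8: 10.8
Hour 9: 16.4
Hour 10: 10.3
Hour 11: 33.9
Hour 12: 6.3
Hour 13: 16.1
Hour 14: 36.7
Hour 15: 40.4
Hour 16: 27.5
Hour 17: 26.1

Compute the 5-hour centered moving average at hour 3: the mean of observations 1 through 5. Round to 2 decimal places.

32.20

Sum of periods 1–5: 14.8 + 38.7 + 37.0 + 46.0 + 24.5 = 161.0
Divide by 5: 161.0 / 5 = 32.20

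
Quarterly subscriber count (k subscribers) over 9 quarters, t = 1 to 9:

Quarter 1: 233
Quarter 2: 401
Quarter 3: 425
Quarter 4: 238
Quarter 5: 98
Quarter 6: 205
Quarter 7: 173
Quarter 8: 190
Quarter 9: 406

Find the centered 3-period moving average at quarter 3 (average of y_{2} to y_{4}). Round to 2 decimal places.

354.67

Sum of periods 2–4: 401 + 425 + 238 = 1064
Divide by 3: 1064 / 3 = 354.67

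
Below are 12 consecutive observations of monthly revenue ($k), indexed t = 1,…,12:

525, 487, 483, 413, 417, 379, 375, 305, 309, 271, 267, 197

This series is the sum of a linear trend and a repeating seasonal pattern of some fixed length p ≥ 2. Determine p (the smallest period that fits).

First differences y_{t+1} − y_t: -38, -4, -70, 4, -38, -4, -70, 4, -38, -4, …
The difference pattern repeats every 4 terms and not for any smaller step, so p = 4.

4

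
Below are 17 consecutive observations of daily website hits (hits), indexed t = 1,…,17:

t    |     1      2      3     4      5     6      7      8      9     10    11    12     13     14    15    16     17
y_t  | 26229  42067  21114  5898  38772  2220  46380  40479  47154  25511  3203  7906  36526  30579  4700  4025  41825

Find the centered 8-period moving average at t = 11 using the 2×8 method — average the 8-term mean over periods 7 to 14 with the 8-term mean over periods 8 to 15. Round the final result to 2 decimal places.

Sum over 7–14: 46380 + 40479 + 47154 + 25511 + 3203 + 7906 + 36526 + 30579 = 237738
Sum over 8–15: 40479 + 47154 + 25511 + 3203 + 7906 + 36526 + 30579 + 4700 = 196058
CMA at t=11 = (237738 + 196058) / (2·8) = 433796 / 16 = 27112.25

27112.25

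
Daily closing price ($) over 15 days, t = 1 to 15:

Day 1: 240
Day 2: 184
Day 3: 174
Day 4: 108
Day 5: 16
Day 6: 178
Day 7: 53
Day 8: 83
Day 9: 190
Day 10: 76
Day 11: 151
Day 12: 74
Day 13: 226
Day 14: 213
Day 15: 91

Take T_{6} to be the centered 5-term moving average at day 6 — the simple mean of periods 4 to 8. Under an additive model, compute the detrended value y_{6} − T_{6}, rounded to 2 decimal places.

Trend T_6 = (108 + 16 + 178 + 53 + 83) / 5 = 438/5 = 87.6000
Detrended value: 178 − 87.6000 = 90.40

90.40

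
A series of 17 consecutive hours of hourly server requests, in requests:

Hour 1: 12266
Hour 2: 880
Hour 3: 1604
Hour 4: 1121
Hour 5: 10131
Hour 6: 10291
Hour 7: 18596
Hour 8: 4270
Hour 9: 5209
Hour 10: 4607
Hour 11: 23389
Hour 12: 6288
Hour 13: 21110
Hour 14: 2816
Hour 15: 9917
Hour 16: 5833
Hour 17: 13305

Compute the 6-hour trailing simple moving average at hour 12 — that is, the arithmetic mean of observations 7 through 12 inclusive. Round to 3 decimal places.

Sum of periods 7–12: 18596 + 4270 + 5209 + 4607 + 23389 + 6288 = 62359
Divide by 6: 62359 / 6 = 10393.167

10393.167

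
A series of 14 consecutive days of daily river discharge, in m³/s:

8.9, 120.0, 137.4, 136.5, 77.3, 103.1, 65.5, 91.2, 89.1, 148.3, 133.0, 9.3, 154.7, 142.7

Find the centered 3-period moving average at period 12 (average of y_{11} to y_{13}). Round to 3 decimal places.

99.000

Sum of periods 11–13: 133.0 + 9.3 + 154.7 = 297.0
Divide by 3: 297.0 / 3 = 99.000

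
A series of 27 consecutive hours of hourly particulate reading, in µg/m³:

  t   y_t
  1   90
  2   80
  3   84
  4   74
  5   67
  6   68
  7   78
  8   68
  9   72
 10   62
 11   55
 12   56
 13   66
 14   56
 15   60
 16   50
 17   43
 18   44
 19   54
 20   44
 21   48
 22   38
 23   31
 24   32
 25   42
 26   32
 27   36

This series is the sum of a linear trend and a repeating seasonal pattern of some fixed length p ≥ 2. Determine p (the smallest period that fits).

6

First differences y_{t+1} − y_t: -10, 4, -10, -7, 1, 10, -10, 4, -10, -7, 1, 10, -10, 4, …
The difference pattern repeats every 6 terms and not for any smaller step, so p = 6.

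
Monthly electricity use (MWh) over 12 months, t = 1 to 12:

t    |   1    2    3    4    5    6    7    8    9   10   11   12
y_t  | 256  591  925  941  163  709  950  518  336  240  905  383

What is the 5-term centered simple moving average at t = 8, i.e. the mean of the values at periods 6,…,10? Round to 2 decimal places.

550.60

Sum of periods 6–10: 709 + 950 + 518 + 336 + 240 = 2753
Divide by 5: 2753 / 5 = 550.60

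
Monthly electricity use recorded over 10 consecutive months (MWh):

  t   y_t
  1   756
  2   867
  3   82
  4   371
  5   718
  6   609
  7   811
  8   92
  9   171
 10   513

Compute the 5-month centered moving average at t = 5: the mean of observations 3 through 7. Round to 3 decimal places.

Sum of periods 3–7: 82 + 371 + 718 + 609 + 811 = 2591
Divide by 5: 2591 / 5 = 518.200

518.200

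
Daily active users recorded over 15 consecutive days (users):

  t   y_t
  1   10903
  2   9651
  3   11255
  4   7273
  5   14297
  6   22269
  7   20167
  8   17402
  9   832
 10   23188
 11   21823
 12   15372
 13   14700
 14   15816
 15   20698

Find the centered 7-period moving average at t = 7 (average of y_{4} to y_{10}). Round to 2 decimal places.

15061.14

Sum of periods 4–10: 7273 + 14297 + 22269 + 20167 + 17402 + 832 + 23188 = 105428
Divide by 7: 105428 / 7 = 15061.14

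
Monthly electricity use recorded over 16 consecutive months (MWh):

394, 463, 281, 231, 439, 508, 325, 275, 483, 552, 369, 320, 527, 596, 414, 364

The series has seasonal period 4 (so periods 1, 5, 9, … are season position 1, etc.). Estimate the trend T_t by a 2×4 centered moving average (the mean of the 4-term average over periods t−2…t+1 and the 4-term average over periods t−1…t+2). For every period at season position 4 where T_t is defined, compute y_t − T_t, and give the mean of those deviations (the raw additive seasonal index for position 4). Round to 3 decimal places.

Season position 4 occurs at t = 4, 8, 12 (where T_t is defined).
t=4: T_4 = 359.12500; y_4 − T_4 = 231 − 359.12500 = -128.12500
t=8: T_8 = 403.25000; y_8 − T_8 = 275 − 403.25000 = -128.25000
t=12: T_12 = 447.50000; y_12 − T_12 = 320 − 447.50000 = -127.50000
Mean deviation: (-128.12500 + -128.25000 + -127.50000) / 3 = -127.958

-127.958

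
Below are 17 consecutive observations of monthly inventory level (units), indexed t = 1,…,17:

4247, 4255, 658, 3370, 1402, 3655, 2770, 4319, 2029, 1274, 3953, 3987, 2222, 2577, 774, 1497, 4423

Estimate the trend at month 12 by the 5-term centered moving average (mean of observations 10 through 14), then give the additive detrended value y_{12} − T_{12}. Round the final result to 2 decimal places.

1184.40

Trend T_12 = (1274 + 3953 + 3987 + 2222 + 2577) / 5 = 14013/5 = 2802.6000
Detrended value: 3987 − 2802.6000 = 1184.40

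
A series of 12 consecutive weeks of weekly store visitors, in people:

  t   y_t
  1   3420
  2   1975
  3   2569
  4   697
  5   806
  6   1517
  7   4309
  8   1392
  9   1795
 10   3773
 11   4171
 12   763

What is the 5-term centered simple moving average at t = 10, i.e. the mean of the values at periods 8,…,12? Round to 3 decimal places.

Sum of periods 8–12: 1392 + 1795 + 3773 + 4171 + 763 = 11894
Divide by 5: 11894 / 5 = 2378.800

2378.800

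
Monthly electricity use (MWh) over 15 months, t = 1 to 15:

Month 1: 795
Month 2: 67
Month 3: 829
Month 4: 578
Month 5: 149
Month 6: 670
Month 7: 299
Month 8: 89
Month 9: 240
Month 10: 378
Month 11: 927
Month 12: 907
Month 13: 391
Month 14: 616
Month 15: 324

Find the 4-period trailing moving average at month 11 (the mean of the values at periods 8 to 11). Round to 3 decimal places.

408.500

Sum of periods 8–11: 89 + 240 + 378 + 927 = 1634
Divide by 4: 1634 / 4 = 408.500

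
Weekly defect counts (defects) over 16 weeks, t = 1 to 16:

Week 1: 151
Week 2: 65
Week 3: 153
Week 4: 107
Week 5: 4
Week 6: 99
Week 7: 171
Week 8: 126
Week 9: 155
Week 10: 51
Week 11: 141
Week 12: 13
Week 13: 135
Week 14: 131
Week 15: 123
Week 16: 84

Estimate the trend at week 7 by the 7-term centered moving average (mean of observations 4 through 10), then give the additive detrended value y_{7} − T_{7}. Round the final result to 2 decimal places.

69.14

Trend T_7 = (107 + 4 + 99 + 171 + 126 + 155 + 51) / 7 = 713/7 = 101.8571
Detrended value: 171 − 101.8571 = 69.14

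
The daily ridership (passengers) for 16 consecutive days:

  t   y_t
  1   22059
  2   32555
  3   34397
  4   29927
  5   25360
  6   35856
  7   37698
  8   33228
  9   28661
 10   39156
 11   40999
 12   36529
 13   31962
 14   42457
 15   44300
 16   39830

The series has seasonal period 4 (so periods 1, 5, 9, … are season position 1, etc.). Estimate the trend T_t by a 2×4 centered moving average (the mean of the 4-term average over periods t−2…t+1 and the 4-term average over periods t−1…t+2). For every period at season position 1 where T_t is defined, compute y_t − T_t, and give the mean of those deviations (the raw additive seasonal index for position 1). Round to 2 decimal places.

-6437.46

Season position 1 occurs at t = 5, 9, 13 (where T_t is defined).
t=5: T_5 = 31797.6250; y_5 − T_5 = 25360 − 31797.6250 = -6437.6250
t=9: T_9 = 35098.3750; y_9 − T_9 = 28661 − 35098.3750 = -6437.3750
t=13: T_13 = 38399.3750; y_13 − T_13 = 31962 − 38399.3750 = -6437.3750
Mean deviation: (-6437.6250 + -6437.3750 + -6437.3750) / 3 = -6437.46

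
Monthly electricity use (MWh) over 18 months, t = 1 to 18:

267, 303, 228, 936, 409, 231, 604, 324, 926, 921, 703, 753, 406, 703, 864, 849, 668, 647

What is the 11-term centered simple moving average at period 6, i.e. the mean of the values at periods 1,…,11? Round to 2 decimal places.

532.00

Sum of periods 1–11: 267 + 303 + 228 + 936 + 409 + 231 + 604 + 324 + 926 + 921 + 703 = 5852
Divide by 11: 5852 / 11 = 532.00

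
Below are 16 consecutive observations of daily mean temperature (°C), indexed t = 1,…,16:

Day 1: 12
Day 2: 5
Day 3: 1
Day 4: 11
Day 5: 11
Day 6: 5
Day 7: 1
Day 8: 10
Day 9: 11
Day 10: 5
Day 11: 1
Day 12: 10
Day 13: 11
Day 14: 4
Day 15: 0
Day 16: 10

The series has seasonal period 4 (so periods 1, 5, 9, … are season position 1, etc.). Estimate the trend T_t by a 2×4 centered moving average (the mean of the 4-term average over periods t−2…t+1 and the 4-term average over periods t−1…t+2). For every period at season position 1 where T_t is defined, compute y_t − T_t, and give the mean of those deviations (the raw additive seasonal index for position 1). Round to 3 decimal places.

Season position 1 occurs at t = 5, 9, 13 (where T_t is defined).
t=5: T_5 = 7.00000; y_5 − T_5 = 11 − 7.00000 = 4.00000
t=9: T_9 = 6.75000; y_9 − T_9 = 11 − 6.75000 = 4.25000
t=13: T_13 = 6.37500; y_13 − T_13 = 11 − 6.37500 = 4.62500
Mean deviation: (4.00000 + 4.25000 + 4.62500) / 3 = 4.292

4.292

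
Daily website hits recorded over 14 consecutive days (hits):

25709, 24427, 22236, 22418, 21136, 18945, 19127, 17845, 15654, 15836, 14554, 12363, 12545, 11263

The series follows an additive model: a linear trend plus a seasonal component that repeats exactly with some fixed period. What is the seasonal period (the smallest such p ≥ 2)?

3

First differences y_{t+1} − y_t: -1282, -2191, 182, -1282, -2191, 182, -1282, -2191, …
The difference pattern repeats every 3 terms and not for any smaller step, so p = 3.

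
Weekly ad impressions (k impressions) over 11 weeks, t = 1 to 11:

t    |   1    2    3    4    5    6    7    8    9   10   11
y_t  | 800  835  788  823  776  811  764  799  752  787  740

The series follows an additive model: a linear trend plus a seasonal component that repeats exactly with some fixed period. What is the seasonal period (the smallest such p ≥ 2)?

2

First differences y_{t+1} − y_t: 35, -47, 35, -47, 35, -47, …
The difference pattern repeats every 2 terms and not for any smaller step, so p = 2.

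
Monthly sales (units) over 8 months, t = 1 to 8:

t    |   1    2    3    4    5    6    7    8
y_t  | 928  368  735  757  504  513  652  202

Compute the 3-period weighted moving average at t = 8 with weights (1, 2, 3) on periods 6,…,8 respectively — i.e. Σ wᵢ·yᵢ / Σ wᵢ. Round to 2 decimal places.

Weighted sum: 1·513 + 2·652 + 3·202 = 513 + 1304 + 606 = 2423
Weight total: 1 + 2 + 3 = 6
WMA = 2423 / 6 = 403.83

403.83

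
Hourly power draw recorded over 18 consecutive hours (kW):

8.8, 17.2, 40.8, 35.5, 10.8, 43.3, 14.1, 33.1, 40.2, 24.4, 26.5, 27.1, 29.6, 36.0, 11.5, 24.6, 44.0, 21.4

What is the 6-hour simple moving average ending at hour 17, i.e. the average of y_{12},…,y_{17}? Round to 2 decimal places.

28.80

Sum of periods 12–17: 27.1 + 29.6 + 36.0 + 11.5 + 24.6 + 44.0 = 172.8
Divide by 6: 172.8 / 6 = 28.80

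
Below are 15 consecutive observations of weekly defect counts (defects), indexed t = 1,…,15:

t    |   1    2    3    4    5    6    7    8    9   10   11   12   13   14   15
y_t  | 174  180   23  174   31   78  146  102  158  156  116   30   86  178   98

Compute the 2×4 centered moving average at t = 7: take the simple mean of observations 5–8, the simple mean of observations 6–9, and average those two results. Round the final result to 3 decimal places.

Sum over 5–8: 31 + 78 + 146 + 102 = 357
Sum over 6–9: 78 + 146 + 102 + 158 = 484
CMA at t=7 = (357 + 484) / (2·4) = 841 / 8 = 105.125

105.125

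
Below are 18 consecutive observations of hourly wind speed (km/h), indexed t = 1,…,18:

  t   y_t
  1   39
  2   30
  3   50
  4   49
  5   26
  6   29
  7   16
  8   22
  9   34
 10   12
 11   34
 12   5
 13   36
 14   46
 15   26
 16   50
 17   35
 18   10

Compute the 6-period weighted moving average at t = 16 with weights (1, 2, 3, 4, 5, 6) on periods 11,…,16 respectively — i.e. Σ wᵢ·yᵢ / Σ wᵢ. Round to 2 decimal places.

Weighted sum: 1·34 + 2·5 + 3·36 + 4·46 + 5·26 + 6·50 = 34 + 10 + 108 + 184 + 130 + 300 = 766
Weight total: 1 + 2 + 3 + 4 + 5 + 6 = 21
WMA = 766 / 21 = 36.48

36.48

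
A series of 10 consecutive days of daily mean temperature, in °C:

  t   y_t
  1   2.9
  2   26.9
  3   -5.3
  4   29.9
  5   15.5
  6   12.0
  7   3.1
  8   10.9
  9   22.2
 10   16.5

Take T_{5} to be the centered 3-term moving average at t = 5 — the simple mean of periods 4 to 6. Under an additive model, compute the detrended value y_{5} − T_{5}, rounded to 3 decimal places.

Trend T_5 = (29.9 + 15.5 + 12.0) / 3 = 57.4/3 = 19.13333
Detrended value: 15.5 − 19.13333 = -3.633

-3.633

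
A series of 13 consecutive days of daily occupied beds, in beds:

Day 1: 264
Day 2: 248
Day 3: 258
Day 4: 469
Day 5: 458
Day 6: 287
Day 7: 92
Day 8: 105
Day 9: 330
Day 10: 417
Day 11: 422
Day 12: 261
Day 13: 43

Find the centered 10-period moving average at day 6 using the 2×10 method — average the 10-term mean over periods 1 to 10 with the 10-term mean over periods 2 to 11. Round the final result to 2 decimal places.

300.70

Sum over 1–10: 264 + 248 + 258 + 469 + 458 + 287 + 92 + 105 + 330 + 417 = 2928
Sum over 2–11: 248 + 258 + 469 + 458 + 287 + 92 + 105 + 330 + 417 + 422 = 3086
CMA at t=6 = (2928 + 3086) / (2·10) = 6014 / 20 = 300.70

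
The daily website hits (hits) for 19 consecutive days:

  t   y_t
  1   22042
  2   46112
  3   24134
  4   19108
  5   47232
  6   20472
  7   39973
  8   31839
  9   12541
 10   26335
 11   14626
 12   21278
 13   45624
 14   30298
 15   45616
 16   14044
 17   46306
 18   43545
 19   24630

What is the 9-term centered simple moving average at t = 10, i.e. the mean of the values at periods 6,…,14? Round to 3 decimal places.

Sum of periods 6–14: 20472 + 39973 + 31839 + 12541 + 26335 + 14626 + 21278 + 45624 + 30298 = 242986
Divide by 9: 242986 / 9 = 26998.444

26998.444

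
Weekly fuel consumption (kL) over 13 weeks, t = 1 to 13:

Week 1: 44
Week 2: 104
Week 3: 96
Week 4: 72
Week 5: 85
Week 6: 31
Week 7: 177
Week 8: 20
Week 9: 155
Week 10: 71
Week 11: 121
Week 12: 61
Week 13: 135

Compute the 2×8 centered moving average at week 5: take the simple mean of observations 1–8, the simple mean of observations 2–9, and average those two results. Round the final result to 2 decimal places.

Sum over 1–8: 44 + 104 + 96 + 72 + 85 + 31 + 177 + 20 = 629
Sum over 2–9: 104 + 96 + 72 + 85 + 31 + 177 + 20 + 155 = 740
CMA at t=5 = (629 + 740) / (2·8) = 1369 / 16 = 85.56

85.56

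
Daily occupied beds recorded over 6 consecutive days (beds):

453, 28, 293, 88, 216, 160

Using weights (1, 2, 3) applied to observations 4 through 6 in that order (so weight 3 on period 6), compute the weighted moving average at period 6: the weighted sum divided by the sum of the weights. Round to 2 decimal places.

166.67

Weighted sum: 1·88 + 2·216 + 3·160 = 88 + 432 + 480 = 1000
Weight total: 1 + 2 + 3 = 6
WMA = 1000 / 6 = 166.67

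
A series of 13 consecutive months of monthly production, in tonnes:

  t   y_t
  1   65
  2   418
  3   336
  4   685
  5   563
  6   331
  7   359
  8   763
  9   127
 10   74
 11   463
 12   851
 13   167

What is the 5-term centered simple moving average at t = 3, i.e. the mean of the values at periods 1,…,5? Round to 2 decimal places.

Sum of periods 1–5: 65 + 418 + 336 + 685 + 563 = 2067
Divide by 5: 2067 / 5 = 413.40

413.40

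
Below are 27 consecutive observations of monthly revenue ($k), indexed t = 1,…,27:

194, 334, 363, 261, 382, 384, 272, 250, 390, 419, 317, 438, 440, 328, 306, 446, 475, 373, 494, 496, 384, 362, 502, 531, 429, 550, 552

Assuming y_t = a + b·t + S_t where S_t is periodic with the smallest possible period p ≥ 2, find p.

7

First differences y_{t+1} − y_t: 140, 29, -102, 121, 2, -112, -22, 140, 29, -102, 121, 2, -112, -22, 140, 29, …
The difference pattern repeats every 7 terms and not for any smaller step, so p = 7.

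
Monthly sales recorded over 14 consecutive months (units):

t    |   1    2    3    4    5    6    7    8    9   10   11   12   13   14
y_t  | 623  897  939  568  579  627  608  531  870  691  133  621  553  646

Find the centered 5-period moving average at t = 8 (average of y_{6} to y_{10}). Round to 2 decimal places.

Sum of periods 6–10: 627 + 608 + 531 + 870 + 691 = 3327
Divide by 5: 3327 / 5 = 665.40

665.40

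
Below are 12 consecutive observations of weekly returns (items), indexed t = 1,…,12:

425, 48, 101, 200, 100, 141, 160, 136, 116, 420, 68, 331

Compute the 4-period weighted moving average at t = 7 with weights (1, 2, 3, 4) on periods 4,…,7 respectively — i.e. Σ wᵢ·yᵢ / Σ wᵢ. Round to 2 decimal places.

146.30

Weighted sum: 1·200 + 2·100 + 3·141 + 4·160 = 200 + 200 + 423 + 640 = 1463
Weight total: 1 + 2 + 3 + 4 = 10
WMA = 1463 / 10 = 146.30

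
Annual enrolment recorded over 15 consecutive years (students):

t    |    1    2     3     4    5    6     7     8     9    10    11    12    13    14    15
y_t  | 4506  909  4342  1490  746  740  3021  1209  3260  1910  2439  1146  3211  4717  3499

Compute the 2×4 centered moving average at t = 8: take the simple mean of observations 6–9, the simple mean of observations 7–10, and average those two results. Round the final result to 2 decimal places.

Sum over 6–9: 740 + 3021 + 1209 + 3260 = 8230
Sum over 7–10: 3021 + 1209 + 3260 + 1910 = 9400
CMA at t=8 = (8230 + 9400) / (2·4) = 17630 / 8 = 2203.75

2203.75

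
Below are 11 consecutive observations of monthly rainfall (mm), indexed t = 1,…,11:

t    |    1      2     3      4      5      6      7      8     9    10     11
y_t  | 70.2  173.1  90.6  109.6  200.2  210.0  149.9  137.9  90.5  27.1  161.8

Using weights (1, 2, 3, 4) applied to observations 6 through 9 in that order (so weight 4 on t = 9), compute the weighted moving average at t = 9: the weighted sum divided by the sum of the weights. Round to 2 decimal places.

Weighted sum: 1·210.0 + 2·149.9 + 3·137.9 + 4·90.5 = 210.0 + 299.8 + 413.7 + 362.0 = 1285.5
Weight total: 1 + 2 + 3 + 4 = 10
WMA = 1285.5 / 10 = 128.55

128.55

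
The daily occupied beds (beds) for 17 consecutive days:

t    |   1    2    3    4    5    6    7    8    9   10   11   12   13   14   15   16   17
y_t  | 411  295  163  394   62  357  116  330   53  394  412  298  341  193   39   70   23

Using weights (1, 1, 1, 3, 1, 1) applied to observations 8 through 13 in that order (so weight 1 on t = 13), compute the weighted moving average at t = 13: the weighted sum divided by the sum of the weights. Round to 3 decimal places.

331.500

Weighted sum: 1·330 + 1·53 + 1·394 + 3·412 + 1·298 + 1·341 = 330 + 53 + 394 + 1236 + 298 + 341 = 2652
Weight total: 1 + 1 + 1 + 3 + 1 + 1 = 8
WMA = 2652 / 8 = 331.500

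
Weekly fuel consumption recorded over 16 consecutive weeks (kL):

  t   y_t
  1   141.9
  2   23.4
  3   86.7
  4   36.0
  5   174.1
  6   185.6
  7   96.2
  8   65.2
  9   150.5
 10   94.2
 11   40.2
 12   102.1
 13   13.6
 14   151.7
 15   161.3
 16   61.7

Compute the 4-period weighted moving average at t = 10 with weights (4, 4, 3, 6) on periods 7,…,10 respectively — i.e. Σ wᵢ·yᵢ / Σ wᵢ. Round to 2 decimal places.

Weighted sum: 4·96.2 + 4·65.2 + 3·150.5 + 6·94.2 = 384.8 + 260.8 + 451.5 + 565.2 = 1662.3
Weight total: 4 + 4 + 3 + 6 = 17
WMA = 1662.3 / 17 = 97.78

97.78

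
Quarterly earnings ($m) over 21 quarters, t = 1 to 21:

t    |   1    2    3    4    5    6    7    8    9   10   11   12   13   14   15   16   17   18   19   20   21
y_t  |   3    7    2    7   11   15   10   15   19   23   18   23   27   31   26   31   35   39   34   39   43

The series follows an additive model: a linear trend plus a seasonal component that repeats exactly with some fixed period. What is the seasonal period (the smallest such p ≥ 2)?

4

First differences y_{t+1} − y_t: 4, -5, 5, 4, 4, -5, 5, 4, 4, -5, …
The difference pattern repeats every 4 terms and not for any smaller step, so p = 4.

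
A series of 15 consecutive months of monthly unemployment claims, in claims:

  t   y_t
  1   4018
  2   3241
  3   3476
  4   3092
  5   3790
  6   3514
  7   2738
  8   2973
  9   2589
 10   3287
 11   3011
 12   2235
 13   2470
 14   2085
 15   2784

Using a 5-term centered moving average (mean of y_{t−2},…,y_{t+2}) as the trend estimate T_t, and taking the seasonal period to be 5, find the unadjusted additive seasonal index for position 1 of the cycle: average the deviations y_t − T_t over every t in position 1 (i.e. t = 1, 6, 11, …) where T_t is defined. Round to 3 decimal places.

Season position 1 occurs at t = 6, 11 (where T_t is defined).
t=6: T_6 = 3221.40000; y_6 − T_6 = 3514 − 3221.40000 = 292.60000
t=11: T_11 = 2718.40000; y_11 − T_11 = 3011 − 2718.40000 = 292.60000
Mean deviation: (292.60000 + 292.60000) / 2 = 292.600

292.600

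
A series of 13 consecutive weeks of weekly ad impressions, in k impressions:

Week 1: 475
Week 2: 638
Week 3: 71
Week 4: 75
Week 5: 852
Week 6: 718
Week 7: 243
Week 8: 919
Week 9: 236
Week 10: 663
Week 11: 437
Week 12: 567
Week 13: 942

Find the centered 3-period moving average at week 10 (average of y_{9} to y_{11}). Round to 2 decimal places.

Sum of periods 9–11: 236 + 663 + 437 = 1336
Divide by 3: 1336 / 3 = 445.33

445.33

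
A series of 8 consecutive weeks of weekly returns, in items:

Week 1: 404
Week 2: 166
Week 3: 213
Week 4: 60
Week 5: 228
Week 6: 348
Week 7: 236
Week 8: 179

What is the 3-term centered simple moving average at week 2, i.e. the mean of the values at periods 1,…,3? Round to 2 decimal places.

261.00

Sum of periods 1–3: 404 + 166 + 213 = 783
Divide by 3: 783 / 3 = 261.00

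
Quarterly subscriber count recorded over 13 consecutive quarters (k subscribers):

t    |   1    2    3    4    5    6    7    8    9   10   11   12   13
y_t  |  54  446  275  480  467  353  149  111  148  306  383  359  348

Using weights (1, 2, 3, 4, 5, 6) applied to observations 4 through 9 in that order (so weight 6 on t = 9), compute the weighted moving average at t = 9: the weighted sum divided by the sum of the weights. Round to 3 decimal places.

Weighted sum: 1·480 + 2·467 + 3·353 + 4·149 + 5·111 + 6·148 = 480 + 934 + 1059 + 596 + 555 + 888 = 4512
Weight total: 1 + 2 + 3 + 4 + 5 + 6 = 21
WMA = 4512 / 21 = 214.857

214.857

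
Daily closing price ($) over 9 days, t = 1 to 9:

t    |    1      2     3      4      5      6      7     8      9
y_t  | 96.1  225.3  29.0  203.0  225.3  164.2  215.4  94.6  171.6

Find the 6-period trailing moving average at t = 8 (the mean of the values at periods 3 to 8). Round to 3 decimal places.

155.250

Sum of periods 3–8: 29.0 + 203.0 + 225.3 + 164.2 + 215.4 + 94.6 = 931.5
Divide by 6: 931.5 / 6 = 155.250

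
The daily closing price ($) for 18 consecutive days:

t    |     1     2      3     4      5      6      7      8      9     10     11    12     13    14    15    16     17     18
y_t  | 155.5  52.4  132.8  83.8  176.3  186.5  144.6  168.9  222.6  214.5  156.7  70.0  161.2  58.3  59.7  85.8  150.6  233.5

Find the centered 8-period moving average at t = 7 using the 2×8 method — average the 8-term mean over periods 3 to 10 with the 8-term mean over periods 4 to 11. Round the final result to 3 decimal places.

167.744

Sum over 3–10: 132.8 + 83.8 + 176.3 + 186.5 + 144.6 + 168.9 + 222.6 + 214.5 = 1330.0
Sum over 4–11: 83.8 + 176.3 + 186.5 + 144.6 + 168.9 + 222.6 + 214.5 + 156.7 = 1353.9
CMA at t=7 = (1330.0 + 1353.9) / (2·8) = 2683.9 / 16 = 167.744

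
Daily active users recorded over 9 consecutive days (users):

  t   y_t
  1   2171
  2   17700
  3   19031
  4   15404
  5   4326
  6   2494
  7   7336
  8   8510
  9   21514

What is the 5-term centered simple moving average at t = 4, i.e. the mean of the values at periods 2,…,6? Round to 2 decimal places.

11791.00

Sum of periods 2–6: 17700 + 19031 + 15404 + 4326 + 2494 = 58955
Divide by 5: 58955 / 5 = 11791.00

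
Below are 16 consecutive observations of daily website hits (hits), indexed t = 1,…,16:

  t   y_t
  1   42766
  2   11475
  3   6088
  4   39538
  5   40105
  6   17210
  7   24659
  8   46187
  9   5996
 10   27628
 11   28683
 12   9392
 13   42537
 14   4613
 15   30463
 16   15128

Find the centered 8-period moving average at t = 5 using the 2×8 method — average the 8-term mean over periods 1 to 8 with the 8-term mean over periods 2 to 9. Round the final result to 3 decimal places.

Sum over 1–8: 42766 + 11475 + 6088 + 39538 + 40105 + 17210 + 24659 + 46187 = 228028
Sum over 2–9: 11475 + 6088 + 39538 + 40105 + 17210 + 24659 + 46187 + 5996 = 191258
CMA at t=5 = (228028 + 191258) / (2·8) = 419286 / 16 = 26205.375

26205.375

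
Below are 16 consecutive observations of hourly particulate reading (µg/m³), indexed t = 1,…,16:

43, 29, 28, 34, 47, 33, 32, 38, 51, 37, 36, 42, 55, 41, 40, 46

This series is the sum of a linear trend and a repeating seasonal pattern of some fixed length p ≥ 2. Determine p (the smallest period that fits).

4

First differences y_{t+1} − y_t: -14, -1, 6, 13, -14, -1, 6, 13, -14, -1, …
The difference pattern repeats every 4 terms and not for any smaller step, so p = 4.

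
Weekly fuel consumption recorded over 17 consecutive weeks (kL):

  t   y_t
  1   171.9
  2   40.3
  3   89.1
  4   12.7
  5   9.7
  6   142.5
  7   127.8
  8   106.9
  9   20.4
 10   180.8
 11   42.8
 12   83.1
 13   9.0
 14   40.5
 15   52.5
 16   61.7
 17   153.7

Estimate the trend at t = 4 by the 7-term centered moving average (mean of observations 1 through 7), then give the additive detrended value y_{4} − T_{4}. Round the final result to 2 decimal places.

Trend T_4 = (171.9 + 40.3 + 89.1 + 12.7 + 9.7 + 142.5 + 127.8) / 7 = 594.0/7 = 84.8571
Detrended value: 12.7 − 84.8571 = -72.16

-72.16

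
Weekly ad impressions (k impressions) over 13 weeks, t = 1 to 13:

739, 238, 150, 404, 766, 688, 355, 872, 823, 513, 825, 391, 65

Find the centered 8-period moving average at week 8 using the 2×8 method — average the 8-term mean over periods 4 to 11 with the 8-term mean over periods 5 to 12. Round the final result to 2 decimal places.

654.94

Sum over 4–11: 404 + 766 + 688 + 355 + 872 + 823 + 513 + 825 = 5246
Sum over 5–12: 766 + 688 + 355 + 872 + 823 + 513 + 825 + 391 = 5233
CMA at t=8 = (5246 + 5233) / (2·8) = 10479 / 16 = 654.94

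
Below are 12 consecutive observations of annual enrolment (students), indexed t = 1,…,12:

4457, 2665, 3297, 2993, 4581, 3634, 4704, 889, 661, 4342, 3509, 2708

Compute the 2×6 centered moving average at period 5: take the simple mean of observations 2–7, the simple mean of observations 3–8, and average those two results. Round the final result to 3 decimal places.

Sum over 2–7: 2665 + 3297 + 2993 + 4581 + 3634 + 4704 = 21874
Sum over 3–8: 3297 + 2993 + 4581 + 3634 + 4704 + 889 = 20098
CMA at t=5 = (21874 + 20098) / (2·6) = 41972 / 12 = 3497.667

3497.667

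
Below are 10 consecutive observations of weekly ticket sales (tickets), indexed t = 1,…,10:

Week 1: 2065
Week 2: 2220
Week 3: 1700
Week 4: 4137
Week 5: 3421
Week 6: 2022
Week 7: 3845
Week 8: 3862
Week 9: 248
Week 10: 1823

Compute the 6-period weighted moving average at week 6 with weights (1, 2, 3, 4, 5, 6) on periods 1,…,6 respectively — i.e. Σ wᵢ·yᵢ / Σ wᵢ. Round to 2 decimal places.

Weighted sum: 1·2065 + 2·2220 + 3·1700 + 4·4137 + 5·3421 + 6·2022 = 2065 + 4440 + 5100 + 16548 + 17105 + 12132 = 57390
Weight total: 1 + 2 + 3 + 4 + 5 + 6 = 21
WMA = 57390 / 21 = 2732.86

2732.86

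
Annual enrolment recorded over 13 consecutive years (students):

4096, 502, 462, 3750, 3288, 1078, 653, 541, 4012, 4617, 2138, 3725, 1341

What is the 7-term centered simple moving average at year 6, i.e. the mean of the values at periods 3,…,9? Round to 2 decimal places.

Sum of periods 3–9: 462 + 3750 + 3288 + 1078 + 653 + 541 + 4012 = 13784
Divide by 7: 13784 / 7 = 1969.14

1969.14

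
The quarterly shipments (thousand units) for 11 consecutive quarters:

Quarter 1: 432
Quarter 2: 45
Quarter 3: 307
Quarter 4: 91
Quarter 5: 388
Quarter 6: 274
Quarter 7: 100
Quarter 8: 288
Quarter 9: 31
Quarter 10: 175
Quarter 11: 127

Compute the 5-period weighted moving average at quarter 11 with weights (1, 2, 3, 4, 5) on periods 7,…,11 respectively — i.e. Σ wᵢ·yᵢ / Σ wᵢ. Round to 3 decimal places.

Weighted sum: 1·100 + 2·288 + 3·31 + 4·175 + 5·127 = 100 + 576 + 93 + 700 + 635 = 2104
Weight total: 1 + 2 + 3 + 4 + 5 = 15
WMA = 2104 / 15 = 140.267

140.267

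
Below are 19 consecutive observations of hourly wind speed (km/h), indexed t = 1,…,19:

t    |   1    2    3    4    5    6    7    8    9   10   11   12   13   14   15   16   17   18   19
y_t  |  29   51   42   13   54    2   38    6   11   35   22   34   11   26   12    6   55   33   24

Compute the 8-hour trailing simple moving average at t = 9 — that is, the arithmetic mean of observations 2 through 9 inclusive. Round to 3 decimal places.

27.125

Sum of periods 2–9: 51 + 42 + 13 + 54 + 2 + 38 + 6 + 11 = 217
Divide by 8: 217 / 8 = 27.125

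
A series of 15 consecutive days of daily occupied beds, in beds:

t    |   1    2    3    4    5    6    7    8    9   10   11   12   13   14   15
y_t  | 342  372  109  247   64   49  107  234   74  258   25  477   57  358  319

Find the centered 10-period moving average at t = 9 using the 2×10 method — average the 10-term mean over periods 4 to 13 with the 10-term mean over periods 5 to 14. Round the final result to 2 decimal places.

164.75

Sum over 4–13: 247 + 64 + 49 + 107 + 234 + 74 + 258 + 25 + 477 + 57 = 1592
Sum over 5–14: 64 + 49 + 107 + 234 + 74 + 258 + 25 + 477 + 57 + 358 = 1703
CMA at t=9 = (1592 + 1703) / (2·10) = 3295 / 20 = 164.75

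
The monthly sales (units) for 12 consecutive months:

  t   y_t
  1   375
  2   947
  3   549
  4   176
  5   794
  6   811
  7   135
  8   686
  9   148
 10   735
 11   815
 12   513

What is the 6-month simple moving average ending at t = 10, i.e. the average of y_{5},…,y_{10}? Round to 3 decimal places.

551.500

Sum of periods 5–10: 794 + 811 + 135 + 686 + 148 + 735 = 3309
Divide by 6: 3309 / 6 = 551.500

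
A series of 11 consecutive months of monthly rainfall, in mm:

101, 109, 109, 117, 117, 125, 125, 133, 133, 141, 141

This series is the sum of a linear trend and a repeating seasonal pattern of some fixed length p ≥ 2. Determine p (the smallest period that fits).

2

First differences y_{t+1} − y_t: 8, 0, 8, 0, 8, 0, …
The difference pattern repeats every 2 terms and not for any smaller step, so p = 2.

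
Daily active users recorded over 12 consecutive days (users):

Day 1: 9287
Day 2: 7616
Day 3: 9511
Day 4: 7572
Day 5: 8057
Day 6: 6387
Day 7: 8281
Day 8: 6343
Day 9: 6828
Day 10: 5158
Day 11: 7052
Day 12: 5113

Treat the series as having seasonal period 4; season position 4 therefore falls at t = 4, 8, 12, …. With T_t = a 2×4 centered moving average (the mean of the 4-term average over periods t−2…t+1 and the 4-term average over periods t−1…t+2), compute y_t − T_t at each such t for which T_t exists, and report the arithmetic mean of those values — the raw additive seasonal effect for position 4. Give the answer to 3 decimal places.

Season position 4 occurs at t = 4, 8 (where T_t is defined).
t=4: T_4 = 8035.37500; y_4 − T_4 = 7572 − 8035.37500 = -463.37500
t=8: T_8 = 6806.12500; y_8 − T_8 = 6343 − 6806.12500 = -463.12500
Mean deviation: (-463.37500 + -463.12500) / 2 = -463.250

-463.250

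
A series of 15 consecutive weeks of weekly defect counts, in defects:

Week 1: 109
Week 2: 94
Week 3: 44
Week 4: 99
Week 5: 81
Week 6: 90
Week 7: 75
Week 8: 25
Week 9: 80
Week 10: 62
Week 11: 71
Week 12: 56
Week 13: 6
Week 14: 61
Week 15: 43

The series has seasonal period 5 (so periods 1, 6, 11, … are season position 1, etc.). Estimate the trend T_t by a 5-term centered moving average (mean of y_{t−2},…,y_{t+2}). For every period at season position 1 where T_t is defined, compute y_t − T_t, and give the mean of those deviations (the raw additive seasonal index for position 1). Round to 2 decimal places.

Season position 1 occurs at t = 6, 11 (where T_t is defined).
t=6: T_6 = 74.0000; y_6 − T_6 = 90 − 74.0000 = 16.0000
t=11: T_11 = 55.0000; y_11 − T_11 = 71 − 55.0000 = 16.0000
Mean deviation: (16.0000 + 16.0000) / 2 = 16.00

16.00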